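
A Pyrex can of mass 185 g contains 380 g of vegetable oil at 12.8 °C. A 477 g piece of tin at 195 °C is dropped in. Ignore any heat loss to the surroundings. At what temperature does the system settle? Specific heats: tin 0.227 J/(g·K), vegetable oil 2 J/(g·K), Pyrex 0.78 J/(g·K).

Net heat exchanged in the isolated system is zero:
477·0.227·(T − 195) + 380·2·(T − 12.8) + 185·0.78·(T − 12.8) = 0
(108.28 + 760 + 144.3) T = 108.28·195 + 760·12.8 + 144.3·12.8
T = 32689 / 1012.6 = 32.3 °C

T_f ≈ 32.3 °C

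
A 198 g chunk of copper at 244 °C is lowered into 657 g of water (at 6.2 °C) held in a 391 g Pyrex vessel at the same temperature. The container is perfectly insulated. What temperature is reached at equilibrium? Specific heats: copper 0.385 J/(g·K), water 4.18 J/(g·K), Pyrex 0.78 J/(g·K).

T_f ≈ 12.0 °C

Let T be the final temperature. ΣQ_i = 0:
198×0.385×(T − 244) + 657×4.18×(T − 6.2) + 391×0.78×(T − 6.2) = 0
(76.23 + 2746.3 + 304.98) T = 76.23×244 + 2746.3×6.2 + 304.98×6.2
T ≈ 12.00 °C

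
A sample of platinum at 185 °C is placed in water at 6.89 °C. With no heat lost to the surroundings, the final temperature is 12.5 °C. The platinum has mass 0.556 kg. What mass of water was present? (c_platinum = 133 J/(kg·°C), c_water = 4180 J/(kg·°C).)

Conservation of energy gives ΣQ = 0:
0.556×133×(12.5 − 185) + m×4180×(12.5 − 6.89) = 0
23450 m = 12756
m = 12756/23450 ≈ 0.544 kg

m ≈ 0.544 kg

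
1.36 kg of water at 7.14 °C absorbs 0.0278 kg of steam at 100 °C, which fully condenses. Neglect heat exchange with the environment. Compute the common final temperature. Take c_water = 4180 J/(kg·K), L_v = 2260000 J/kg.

Taking heat into each body as positive, Σ m c ΔT = 0:
condense steam: −0.0278·2260000 = −62828; condensed water 100 °C→T: 116.2(T − 100); original water: 5684.8(T − 7.14)
5801 T = 62828 + 11620 + 40589 = 115038
T ≈ 19.83 °C, under the boiling point, so the assumption holds.

T_f ≈ 19.8 °C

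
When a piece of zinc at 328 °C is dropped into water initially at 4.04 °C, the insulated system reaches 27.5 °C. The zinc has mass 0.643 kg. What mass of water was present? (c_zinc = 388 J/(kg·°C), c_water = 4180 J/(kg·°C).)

m ≈ 0.765 kg

|Q_zinc| = |Q_water|:
0.643×388×(328 − 27.5) = m×4180×(27.5 − 4.04)
98063 m = 74970  ⇒  m ≈ 0.7645 kg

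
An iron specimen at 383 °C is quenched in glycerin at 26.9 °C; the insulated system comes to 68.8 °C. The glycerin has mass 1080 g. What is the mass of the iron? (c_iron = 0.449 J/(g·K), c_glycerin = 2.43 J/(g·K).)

Heat lost by the iron = heat gained by the glycerin:
m·0.449·(383 − 68.8) = 1080·2.43·(68.8 − 26.9)
141.08 m = 109962  ⇒  m ≈ 779.5 g

m ≈ 779 g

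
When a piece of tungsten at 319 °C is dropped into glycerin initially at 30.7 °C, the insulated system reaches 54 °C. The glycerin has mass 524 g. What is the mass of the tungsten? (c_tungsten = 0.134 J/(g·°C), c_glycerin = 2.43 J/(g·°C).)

m ≈ 835 g

Heat lost by the tungsten = heat gained by the glycerin:
m·0.134·(319 − 54) = 524·2.43·(54 − 30.7)
35.51 m = 29668  ⇒  m ≈ 835.5 g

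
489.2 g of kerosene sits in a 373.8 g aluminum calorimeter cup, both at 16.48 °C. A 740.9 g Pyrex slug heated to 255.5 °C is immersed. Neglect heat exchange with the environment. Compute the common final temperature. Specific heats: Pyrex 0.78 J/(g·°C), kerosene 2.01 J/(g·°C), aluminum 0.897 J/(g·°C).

T_f ≈ 89.3 °C

Setting the total heat transfer to zero:
740.9·0.78·(T − 255.5) + 489.2·2.01·(T − 16.48) + 373.8·0.897·(T − 16.48) = 0
577.9(T − 255.5) + 983.29(T − 16.48) + 335.3(T − 16.48) = 0
1896.5 T = 169384
T = 169384/1896.5 ≈ 89.31 °C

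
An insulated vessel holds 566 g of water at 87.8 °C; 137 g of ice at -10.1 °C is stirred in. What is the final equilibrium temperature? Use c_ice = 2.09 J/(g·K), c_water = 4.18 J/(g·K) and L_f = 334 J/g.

Setting the total heat transfer to zero:
ice -10.1→0 °C: 137·2.09·10.1 = 2891.9; melt ice: 137·334 = 45758; warm the meltwater: 572.66 T; water cools: 566·4.18·(T − 87.8) = 2365.9(T − 87.8)
2938.5 T = 207724 − 48650 = 159074
T ≈ 54.13 °C — above 0 °C, consistent with complete melting.

T_f ≈ 54.1 °C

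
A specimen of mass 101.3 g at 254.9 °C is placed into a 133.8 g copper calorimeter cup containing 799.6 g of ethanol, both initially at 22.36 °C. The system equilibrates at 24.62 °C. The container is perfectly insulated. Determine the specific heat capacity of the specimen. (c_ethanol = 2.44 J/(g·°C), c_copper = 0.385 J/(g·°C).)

Let T be the final temperature. ΣQ_i = 0:
101.3·c·(24.62 − 254.9) + 799.6·2.44·(24.62 − 22.36) + 133.8·0.385·(24.62 − 22.36) = 0
-23327 c = -4525.7
c = -4525.7/-23327 ≈ 0.194 J/(g·°C)

c ≈ 0.194 J/(g·°C)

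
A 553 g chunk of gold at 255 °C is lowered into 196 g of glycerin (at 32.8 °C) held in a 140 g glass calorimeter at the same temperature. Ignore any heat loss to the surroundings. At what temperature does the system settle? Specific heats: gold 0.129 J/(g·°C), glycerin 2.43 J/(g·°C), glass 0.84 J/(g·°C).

With ΣQ=0 the equilibrium temperature is the m·c-weighted mean:
T_f = (71.34*255 + 476.28*32.8 + 117.6*32.8) / (71.34 + 476.28 + 117.6)
    = 37670 / 665.22 ≈ 56.63 °C

T_f ≈ 56.6 °C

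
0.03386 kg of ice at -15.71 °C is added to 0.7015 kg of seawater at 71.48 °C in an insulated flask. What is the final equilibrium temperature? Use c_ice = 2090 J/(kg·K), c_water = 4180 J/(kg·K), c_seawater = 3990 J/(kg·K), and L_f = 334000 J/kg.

Let T be the final temperature. ΣQ_i = 0:
warm ice to 0 °C: 0.03386·2090·(0 − (-15.71)) = 1111.8; fusion: m_ice L_f = 0.03386·334000 = 11309; warm the meltwater: 141.53 T; seawater: 2799(T − 71.48)
2940.5 T = 200071 − 12421 = 187650
T ≈ 63.82 °C (positive, so assuming full melt was valid).

T_f ≈ 63.8 °C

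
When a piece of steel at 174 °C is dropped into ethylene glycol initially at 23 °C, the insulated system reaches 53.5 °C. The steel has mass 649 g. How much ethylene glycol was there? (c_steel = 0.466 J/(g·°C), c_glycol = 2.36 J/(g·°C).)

m ≈ 506 g

|Q_steel| = |Q_glycol|:
649·0.466·(174 − 53.5) = m·2.36·(53.5 − 23)
71.98 m = 36443  ⇒  m ≈ 506.3 g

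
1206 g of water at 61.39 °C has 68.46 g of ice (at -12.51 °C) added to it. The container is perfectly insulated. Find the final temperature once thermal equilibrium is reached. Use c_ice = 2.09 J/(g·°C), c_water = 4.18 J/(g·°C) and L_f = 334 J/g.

T_f ≈ 53.5 °C

Taking heat into each body as positive, Σ m c ΔT = 0:
ice -12.51→0 °C: 68.46×2.09×12.51 = 1789.9
  melt ice: 68.46×334 = 22866
  meltwater 0→T: 68.46×4.18×T = 286.16 T
  water cools: 1206×4.18×(T − 61.39) = 5041.1(T − 61.39)
5327.2 T = 309472 − 24656 = 284816
T ≈ 53.46 °C (positive, so assuming full melt was valid).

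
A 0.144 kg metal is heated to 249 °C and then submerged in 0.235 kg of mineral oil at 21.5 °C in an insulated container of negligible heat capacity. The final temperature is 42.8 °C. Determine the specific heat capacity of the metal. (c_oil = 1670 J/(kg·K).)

Heat lost by the metal = heat gained by the oil:
0.144×c×(249 − 42.8) = 0.235×1670×(42.8 − 21.5)
29.69 c = 8359.2  ⇒  c ≈ 281.5 J/(kg·K)

c ≈ 282 J/(kg·K)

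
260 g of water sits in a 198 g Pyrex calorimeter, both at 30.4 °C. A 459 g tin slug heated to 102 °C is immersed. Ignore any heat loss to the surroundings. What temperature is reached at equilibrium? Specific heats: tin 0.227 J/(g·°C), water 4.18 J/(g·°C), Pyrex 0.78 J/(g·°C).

T_f ≈ 35.9 °C

Conservation of energy gives ΣQ = 0:
459·0.227·(T − 102) + 260·4.18·(T − 30.4) + 198·0.78·(T − 30.4) = 0
104.19(T − 102) + 1086.8(T − 30.4) + 154.44(T − 30.4) = 0
1345.4 T = 48361
T ≈ 35.94 °C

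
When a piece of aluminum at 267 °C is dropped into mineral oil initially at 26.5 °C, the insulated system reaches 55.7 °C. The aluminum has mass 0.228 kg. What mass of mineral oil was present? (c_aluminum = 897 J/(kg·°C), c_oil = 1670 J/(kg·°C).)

m ≈ 0.886 kg

|Q_aluminum| = |Q_oil|:
0.228×897×(267 − 55.7) = m×1670×(55.7 − 26.5)
48764 m = 43214  ⇒  m ≈ 0.8862 kg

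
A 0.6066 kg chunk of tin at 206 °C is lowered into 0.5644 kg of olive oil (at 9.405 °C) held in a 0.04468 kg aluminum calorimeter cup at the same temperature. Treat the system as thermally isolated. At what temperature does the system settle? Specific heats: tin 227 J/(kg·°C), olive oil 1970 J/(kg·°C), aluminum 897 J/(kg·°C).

T_f ≈ 30.4 °C

Conservation of energy gives ΣQ = 0:
0.6066×227×(T − 206) + 0.5644×1970×(T − 9.405) + 0.04468×897×(T − 9.405) = 0
1289.6 T = 39200
T = 39200/1289.6 ≈ 30.40 °C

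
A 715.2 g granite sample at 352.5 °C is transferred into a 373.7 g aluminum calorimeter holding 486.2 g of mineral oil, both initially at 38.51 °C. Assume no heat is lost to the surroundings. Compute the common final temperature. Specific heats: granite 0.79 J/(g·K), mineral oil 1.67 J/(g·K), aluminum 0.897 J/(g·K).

T_f ≈ 142.1 °C

Taking heat into each body as positive, Σ m c ΔT = 0:
715.2×0.79×(T − 352.5) + 486.2×1.67×(T − 38.51) + 373.7×0.897×(T − 38.51) = 0
565.01(T − 352.5) + 811.95(T − 38.51) + 335.21(T − 38.51) = 0
(565.01 + 811.95 + 335.21) T = 565.01×352.5 + 811.95×38.51 + 335.21×38.51
T = 243343 / 1712.2 = 142 °C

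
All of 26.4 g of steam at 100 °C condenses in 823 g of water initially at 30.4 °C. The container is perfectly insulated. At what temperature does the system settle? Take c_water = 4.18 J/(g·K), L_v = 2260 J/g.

T_f ≈ 49.4 °C

Energy conservation, ΣQ = 0:
condense steam: −26.4·2260 = −59664; condensate cools 100→T: 26.4·4.18·(T − 100) = 110.35(T − 100); water warms: 823·4.18·(T − 30.4) = 3440.1(T − 30.4)
3550.5 T = 59664 + 11035 + 104580 = 175279
T ≈ 49.37 °C, under the boiling point, so the assumption holds.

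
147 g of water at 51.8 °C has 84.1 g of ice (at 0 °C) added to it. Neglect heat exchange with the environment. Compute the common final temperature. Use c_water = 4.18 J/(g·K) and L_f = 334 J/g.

T_f ≈ 3.9 °C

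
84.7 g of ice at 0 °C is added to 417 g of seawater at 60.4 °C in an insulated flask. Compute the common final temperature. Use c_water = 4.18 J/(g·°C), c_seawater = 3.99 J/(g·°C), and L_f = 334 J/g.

T_f ≈ 35.8 °C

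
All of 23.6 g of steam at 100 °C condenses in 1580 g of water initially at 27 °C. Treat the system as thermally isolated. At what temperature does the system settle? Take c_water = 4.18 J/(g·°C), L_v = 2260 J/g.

T_f ≈ 36.0 °C

Let T be the final temperature. ΣQ_i = 0:
steam→water at 100 °C releases m L_v = 23.6×2260 = 53336
  condensate cools 100→T: 23.6×4.18×(T − 100) = 98.65(T − 100)
  original water: 6604.4(T − 27)
6703 T = 53336 + 9864.8 + 178319 = 241520
T ≈ 36.03 °C — below 100 °C, confirming all the steam condensed.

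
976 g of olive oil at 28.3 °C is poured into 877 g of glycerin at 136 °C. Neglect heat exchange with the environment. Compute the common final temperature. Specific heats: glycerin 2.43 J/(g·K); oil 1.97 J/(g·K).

T_f ≈ 84.9 °C

Let T be the final temperature. ΣQ_i = 0:
877·2.43·(T − 136) + 976·1.97·(T − 28.3) = 0
(2131.1 + 1922.7) T = 2131.1·136 + 1922.7·28.3
T = 344244 / 4053.8 = 84.9 °C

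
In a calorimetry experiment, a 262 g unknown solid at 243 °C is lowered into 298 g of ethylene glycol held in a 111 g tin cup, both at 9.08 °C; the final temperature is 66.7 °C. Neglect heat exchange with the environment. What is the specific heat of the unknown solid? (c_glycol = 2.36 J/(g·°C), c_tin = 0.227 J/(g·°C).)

Conservation of energy gives ΣQ = 0:
262·c·(66.7 − 243) + 298·2.36·(66.7 − 9.08) + 111·0.227·(66.7 − 9.08) = 0
-46191 c = -41975
c = -41975/-46191 ≈ 0.9087 J/(g·°C)

c ≈ 0.909 J/(g·°C)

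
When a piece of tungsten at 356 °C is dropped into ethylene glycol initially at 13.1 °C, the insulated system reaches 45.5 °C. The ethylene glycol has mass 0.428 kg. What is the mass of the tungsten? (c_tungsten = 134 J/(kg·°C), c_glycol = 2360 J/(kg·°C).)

m ≈ 0.787 kg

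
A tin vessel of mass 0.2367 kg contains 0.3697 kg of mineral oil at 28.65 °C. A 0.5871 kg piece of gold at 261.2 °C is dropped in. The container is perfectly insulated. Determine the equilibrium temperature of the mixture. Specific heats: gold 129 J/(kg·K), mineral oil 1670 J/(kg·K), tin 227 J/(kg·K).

T_f ≈ 52.2 °C

Taking heat into each body as positive, Σ m c ΔT = 0:
0.5871×129×(T − 261.2) + 0.3697×1670×(T − 28.65) + 0.2367×227×(T − 28.65) = 0
75.74(T − 261.2) + 617.4(T − 28.65) + 53.73(T − 28.65) = 0
(75.74 + 617.4 + 53.73) T = 75.74×261.2 + 617.4×28.65 + 53.73×28.65
T = 39010 / 746.87 = 52.2 °C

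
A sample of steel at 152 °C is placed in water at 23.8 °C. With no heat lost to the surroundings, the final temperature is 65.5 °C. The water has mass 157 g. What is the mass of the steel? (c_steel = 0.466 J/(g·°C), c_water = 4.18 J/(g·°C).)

m ≈ 679 g

Heat lost by the steel = heat gained by the water:
m·0.466·(152 − 65.5) = 157·4.18·(65.5 − 23.8)
40.31 m = 27366  ⇒  m ≈ 678.9 g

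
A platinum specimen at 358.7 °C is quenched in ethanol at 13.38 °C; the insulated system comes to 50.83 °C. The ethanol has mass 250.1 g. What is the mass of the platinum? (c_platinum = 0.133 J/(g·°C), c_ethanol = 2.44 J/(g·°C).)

Taking heat into each body as positive, Σ m c ΔT = 0:
m×0.133×(50.83 − 358.7) + 250.1×2.44×(50.83 − 13.38) = 0
-40.95 m = -22854
m = -22854/-40.95 ≈ 558.1 g

m ≈ 558 g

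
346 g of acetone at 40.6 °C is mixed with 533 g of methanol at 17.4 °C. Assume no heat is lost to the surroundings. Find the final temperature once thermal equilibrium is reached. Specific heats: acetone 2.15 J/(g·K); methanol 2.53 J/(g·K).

T_f = Σ m_i c_i T_i / Σ m_i c_i:
T_f = (743.9*40.6 + 1348.5*17.4) / (743.9 + 1348.5)
    = 53666 / 2092.4 ≈ 25.65 °C

T_f ≈ 25.6 °C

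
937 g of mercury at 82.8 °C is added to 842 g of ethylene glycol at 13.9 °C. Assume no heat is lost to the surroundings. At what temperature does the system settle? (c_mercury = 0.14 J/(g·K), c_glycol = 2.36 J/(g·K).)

T_f ≈ 18.2 °C

|Q_mercury| = |Q_glycol|:
937*0.14*(82.8 − T) = 842*2.36*(T − 13.9)
131.18(82.8 − T) = 1987.1(T − 13.9)
2118.3 T = 38483  ⇒  T ≈ 18.17 °C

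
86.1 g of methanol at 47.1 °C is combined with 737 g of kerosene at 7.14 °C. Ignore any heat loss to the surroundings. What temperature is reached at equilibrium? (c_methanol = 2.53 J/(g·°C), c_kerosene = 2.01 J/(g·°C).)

Set heat shed by the hot body equal to heat absorbed by the cold body:
86.1·2.53·(47.1 − T) = 737·2.01·(T − 7.14)
217.83(47.1 − T) = 1481.4(T − 7.14)
1699.2 T = 20837  ⇒  T ≈ 12.26 °C

T_f ≈ 12.3 °C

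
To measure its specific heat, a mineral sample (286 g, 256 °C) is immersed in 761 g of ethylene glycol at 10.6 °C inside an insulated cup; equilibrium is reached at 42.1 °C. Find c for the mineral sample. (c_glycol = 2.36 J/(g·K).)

Setting the total heat transfer to zero:
286·c·(42.1 − 256) + 761·2.36·(42.1 − 10.6) = 0
-61175 c = -56573
c = -56573/-61175 ≈ 0.9248 J/(g·K)

c ≈ 0.925 J/(g·K)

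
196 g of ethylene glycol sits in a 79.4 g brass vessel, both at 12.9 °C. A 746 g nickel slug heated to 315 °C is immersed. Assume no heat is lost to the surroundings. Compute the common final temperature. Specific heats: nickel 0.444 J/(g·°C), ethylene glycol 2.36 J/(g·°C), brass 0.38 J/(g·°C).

T_f ≈ 134.3 °C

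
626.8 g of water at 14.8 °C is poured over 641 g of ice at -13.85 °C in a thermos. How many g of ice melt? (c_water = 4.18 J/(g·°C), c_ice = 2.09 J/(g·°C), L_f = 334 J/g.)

m_melted ≈ 60.5 g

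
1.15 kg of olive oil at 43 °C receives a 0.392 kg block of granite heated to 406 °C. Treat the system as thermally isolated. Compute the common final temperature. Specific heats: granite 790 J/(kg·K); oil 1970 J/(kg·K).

Conservation of energy gives ΣQ = 0:
0.392*790*(T − 406) + 1.15*1970*(T − 43) = 0
2575.2 T = 223147
T = 223147/2575.2 ≈ 86.65 °C

T_f ≈ 86.7 °C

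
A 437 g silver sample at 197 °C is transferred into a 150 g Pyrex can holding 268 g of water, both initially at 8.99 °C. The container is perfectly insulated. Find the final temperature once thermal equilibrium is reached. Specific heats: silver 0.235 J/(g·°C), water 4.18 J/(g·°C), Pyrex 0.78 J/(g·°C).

Let T be the final temperature. ΣQ_i = 0:
437×0.235×(T − 197) + 268×4.18×(T − 8.99) + 150×0.78×(T − 8.99) = 0
102.69(T − 197) + 1120.2(T − 8.99) + 117(T − 8.99) = 0
(102.69 + 1120.2 + 117) T = 102.69×197 + 1120.2×8.99 + 117×8.99
T = 31354 / 1339.9 = 23.4 °C

T_f ≈ 23.4 °C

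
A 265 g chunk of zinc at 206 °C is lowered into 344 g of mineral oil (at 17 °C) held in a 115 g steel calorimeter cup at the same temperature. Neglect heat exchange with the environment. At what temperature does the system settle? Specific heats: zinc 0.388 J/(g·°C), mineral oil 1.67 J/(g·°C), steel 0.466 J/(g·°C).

Let T be the final temperature. ΣQ_i = 0:
265*0.388*(T − 206) + 344*1.67*(T − 17) + 115*0.466*(T − 17) = 0
102.82(T − 206) + 574.48(T − 17) + 53.59(T − 17) = 0
730.89 T = 31858
T = 31858 / 730.89 = 43.6 °C

T_f ≈ 43.6 °C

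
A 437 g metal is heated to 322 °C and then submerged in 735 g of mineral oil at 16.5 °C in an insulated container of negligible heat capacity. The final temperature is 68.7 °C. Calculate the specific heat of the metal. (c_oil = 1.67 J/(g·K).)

c ≈ 0.579 J/(g·K)

Heat lost by the metal = heat gained by the oil:
437·c·(322 − 68.7) = 735·1.67·(68.7 − 16.5)
110692 c = 64073  ⇒  c ≈ 0.5788 J/(g·K)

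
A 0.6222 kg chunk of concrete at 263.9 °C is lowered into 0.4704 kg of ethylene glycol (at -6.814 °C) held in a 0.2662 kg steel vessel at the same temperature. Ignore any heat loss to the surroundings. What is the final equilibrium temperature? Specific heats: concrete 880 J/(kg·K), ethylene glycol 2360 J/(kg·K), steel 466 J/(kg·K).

Energy conservation, ΣQ = 0:
0.6222*880*(T − 263.9) + 0.4704*2360*(T − (-6.814)) + 0.2662*466*(T − (-6.814)) = 0
1781.7 T = 136085
T = 136085/1781.7 ≈ 76.38 °C

T_f ≈ 76.4 °C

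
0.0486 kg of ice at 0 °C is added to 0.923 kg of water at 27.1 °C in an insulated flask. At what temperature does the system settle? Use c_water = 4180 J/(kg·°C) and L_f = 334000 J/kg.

T_f ≈ 21.7 °C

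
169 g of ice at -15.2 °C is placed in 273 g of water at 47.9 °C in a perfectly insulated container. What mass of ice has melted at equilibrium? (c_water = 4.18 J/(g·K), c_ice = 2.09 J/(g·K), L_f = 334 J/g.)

Water can give up m c ΔT = 273·4.18·47.9 = 54661 J before reaching 0 °C.
Warming the ice to 0 °C takes 169·2.09·15.2 = 5368.8 J, leaving 49292 J for melting.
Fully melting the ice requires m_ice L_f = 169·334 = 56446 J.
Since 49292 < 56446 J, not all the ice melts; equilibrium is at 0 °C.
m_melted·334 = 49292  ⇒  m_melted ≈ 147.6 g.

m_melted ≈ 148 g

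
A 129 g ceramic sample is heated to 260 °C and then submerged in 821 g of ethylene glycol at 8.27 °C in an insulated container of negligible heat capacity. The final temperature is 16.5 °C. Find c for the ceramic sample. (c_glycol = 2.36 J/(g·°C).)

c ≈ 0.508 J/(g·°C)

Taking heat into each body as positive, Σ m c ΔT = 0:
129×c×(16.5 − 260) + 821×2.36×(16.5 − 8.27) = 0
-31412 c = -15946
c = -15946/-31412 ≈ 0.5077 J/(g·°C)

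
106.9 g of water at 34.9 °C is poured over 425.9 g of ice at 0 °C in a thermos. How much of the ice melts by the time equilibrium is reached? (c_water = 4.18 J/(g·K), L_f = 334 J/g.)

Heat available from the water dropping to 0 °C: 106.9·4.18·34.9 = 15595 J.
Fully melting the ice requires m_ice L_f = 425.9·334 = 142251 J.
15595 J < 142251 J, so only part of the ice melts and the system sits at 0 °C.
m_melted·334 = 15595  ⇒  m_melted ≈ 46.69 g.

m_melted ≈ 46.7 g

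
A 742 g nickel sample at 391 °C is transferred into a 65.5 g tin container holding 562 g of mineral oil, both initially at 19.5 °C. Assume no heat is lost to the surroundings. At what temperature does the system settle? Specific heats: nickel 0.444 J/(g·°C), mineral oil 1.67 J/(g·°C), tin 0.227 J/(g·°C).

Taking heat into each body as positive, Σ m c ΔT = 0:
742·0.444·(T − 391) + 562·1.67·(T − 19.5) + 65.5·0.227·(T − 19.5) = 0
(329.45 + 938.54 + 14.87) T = 329.45·391 + 938.54·19.5 + 14.87·19.5
T = 147406 / 1282.9 = 115 °C

T_f ≈ 114.9 °C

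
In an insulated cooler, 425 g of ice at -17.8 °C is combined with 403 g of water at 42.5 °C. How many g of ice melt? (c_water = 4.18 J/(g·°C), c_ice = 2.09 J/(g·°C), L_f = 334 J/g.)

m_melted ≈ 167 g

Heat available from the water dropping to 0 °C: 403·4.18·42.5 = 71593 J.
Warming the ice to 0 °C takes 425·2.09·17.8 = 15811 J, leaving 55782 J for melting.
Fully melting the ice requires m_ice L_f = 425·334 = 141950 J.
That's not enough to melt it all — equilibrium is at 0 °C with ice remaining.
Mass melted = 55782/334 ≈ 167 g.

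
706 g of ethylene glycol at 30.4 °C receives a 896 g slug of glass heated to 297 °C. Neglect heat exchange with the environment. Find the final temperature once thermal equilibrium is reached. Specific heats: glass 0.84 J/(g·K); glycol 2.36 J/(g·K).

Set heat shed by the hot body equal to heat absorbed by the cold body:
896×0.84×(297 − T) = 706×2.36×(T − 30.4)
752.64(297 − T) = 1666.2(T − 30.4)
2418.8 T = 274185  ⇒  T ≈ 113.36 °C

T_f ≈ 113.4 °C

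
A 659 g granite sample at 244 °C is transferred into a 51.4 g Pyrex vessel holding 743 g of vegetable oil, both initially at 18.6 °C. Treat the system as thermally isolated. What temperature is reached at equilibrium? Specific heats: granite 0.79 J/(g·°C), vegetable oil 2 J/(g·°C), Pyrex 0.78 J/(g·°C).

T_f ≈ 75.9 °C

Setting the total heat transfer to zero:
659*0.79*(T − 244) + 743*2*(T − 18.6) + 51.4*0.78*(T − 18.6) = 0
(520.61 + 1486 + 40.09) T = 520.61*244 + 1486*18.6 + 40.09*18.6
T = 155414/2046.7 ≈ 75.93 °C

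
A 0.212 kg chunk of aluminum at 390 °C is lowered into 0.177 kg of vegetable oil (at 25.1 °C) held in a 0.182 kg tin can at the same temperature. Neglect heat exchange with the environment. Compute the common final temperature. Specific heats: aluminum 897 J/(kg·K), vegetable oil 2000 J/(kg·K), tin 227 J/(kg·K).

T_f is the heat-capacity-weighted average of the initial temperatures:
T_f = (190.16×390 + 354×25.1 + 41.31×25.1) / (190.16 + 354 + 41.31)
    = 84086 / 585.48 ≈ 143.62 °C

T_f ≈ 143.6 °C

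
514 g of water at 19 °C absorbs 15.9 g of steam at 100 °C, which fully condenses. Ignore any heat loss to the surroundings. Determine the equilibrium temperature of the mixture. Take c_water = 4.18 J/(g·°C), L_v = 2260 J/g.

T_f ≈ 37.7 °C

Conservation of energy gives ΣQ = 0:
condense steam: −15.9·2260 = −35934; condensate cools 100→T: 15.9·4.18·(T − 100) = 66.46(T − 100); original water: 2148.5(T − 19)
2215 T = 35934 + 6646.2 + 40822 = 83402
T ≈ 37.65 °C, under the boiling point, so the assumption holds.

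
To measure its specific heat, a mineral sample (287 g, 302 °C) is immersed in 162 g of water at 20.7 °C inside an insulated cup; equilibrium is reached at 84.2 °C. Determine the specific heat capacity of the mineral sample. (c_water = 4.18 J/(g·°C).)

Setting the total heat transfer to zero:
287·c·(84.2 − 302) + 162·4.18·(84.2 − 20.7) = 0
-62509 c = -43000
c = -43000/-62509 ≈ 0.6879 J/(g·°C)

c ≈ 0.688 J/(g·°C)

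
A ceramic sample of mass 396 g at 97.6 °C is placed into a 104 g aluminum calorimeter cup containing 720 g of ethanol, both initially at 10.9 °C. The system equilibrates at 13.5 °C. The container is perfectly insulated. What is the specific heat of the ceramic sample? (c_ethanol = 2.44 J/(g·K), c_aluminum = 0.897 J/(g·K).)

Let T be the final temperature. ΣQ_i = 0:
396×c×(13.5 − 97.6) + 720×2.44×(13.5 − 10.9) + 104×0.897×(13.5 − 10.9) = 0
-33304 c = -4810.2
c = -4810.2/-33304 ≈ 0.1444 J/(g·K)

c ≈ 0.144 J/(g·K)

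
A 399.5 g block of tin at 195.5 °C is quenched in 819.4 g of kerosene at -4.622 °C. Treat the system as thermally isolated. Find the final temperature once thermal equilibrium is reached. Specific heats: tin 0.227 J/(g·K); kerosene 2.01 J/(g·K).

T_f ≈ 5.8 °C

T_f is the heat-capacity-weighted average of the initial temperatures:
T_f = (90.69*195.5 + 1647*(-4.622)) / (90.69 + 1647)
    = 10117 / 1737.7 ≈ 5.82 °C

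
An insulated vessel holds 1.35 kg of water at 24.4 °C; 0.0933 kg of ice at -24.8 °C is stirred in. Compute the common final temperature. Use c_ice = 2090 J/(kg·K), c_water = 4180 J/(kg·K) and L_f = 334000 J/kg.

T_f ≈ 16.9 °C

Energy conservation, ΣQ = 0:
warm ice to 0 °C: 0.0933·2090·(0 − (-24.8)) = 4835.9; latent heat to melt: 0.0933·334000 = 31162; warm the meltwater: 389.99 T; water cools: 1.35·4180·(T − 24.4) = 5643(T − 24.4)
6033 T = 137689 − 35998 = 101691
T ≈ 16.86 °C. Since T > 0 °C, the all-ice-melts assumption holds.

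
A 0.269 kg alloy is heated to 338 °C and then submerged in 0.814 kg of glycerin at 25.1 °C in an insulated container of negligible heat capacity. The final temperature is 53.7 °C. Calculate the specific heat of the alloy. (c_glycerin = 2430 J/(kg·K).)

m_s c (T_s − T_f) = m_glycerin c_glycerin (T_f − T_0):
0.269·c·(338 − 53.7) = 0.814·2430·(53.7 − 25.1)
76.48 c = 56571  ⇒  c ≈ 739.7 J/(kg·K)

c ≈ 740 J/(kg·K)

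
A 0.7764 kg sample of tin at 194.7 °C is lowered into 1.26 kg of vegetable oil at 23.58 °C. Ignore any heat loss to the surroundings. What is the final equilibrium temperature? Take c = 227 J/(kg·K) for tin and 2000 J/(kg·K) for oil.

Let T be the final temperature. ΣQ_i = 0:
0.7764*227*(T − 194.7) + 1.26*2000*(T − 23.58) = 0
(176.24 + 2520) T = 176.24*194.7 + 2520*23.58
T ≈ 34.77 °C

T_f ≈ 34.8 °C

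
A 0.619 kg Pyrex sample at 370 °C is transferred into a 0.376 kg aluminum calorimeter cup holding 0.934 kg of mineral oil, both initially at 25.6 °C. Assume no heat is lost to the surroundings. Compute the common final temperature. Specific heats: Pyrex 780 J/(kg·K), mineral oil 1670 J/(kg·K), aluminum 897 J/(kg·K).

Taking heat into each body as positive, Σ m c ΔT = 0:
0.619·780·(T − 370) + 0.934·1670·(T − 25.6) + 0.376·897·(T − 25.6) = 0
(482.82 + 1559.8 + 337.27) T = 482.82·370 + 1559.8·25.6 + 337.27·25.6
T ≈ 95.47 °C

T_f ≈ 95.5 °C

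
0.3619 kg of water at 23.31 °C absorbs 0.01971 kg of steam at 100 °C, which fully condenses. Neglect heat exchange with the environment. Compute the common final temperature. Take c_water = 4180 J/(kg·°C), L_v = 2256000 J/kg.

Taking heat into each body as positive, Σ m c ΔT = 0:
condense steam: −0.01971×2256000 = −44466; condensed water 100 °C→T: 82.39(T − 100); original water: 1512.7(T − 23.31)
1595.1 T = 44466 + 8238.8 + 35262 = 87967
T ≈ 55.15 °C, under the boiling point, so the assumption holds.

T_f ≈ 55.1 °C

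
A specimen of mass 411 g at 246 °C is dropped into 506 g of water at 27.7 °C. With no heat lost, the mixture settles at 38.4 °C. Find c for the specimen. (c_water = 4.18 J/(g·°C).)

c ≈ 0.265 J/(g·°C)

m_s c (T_s − T_f) = m_water c_water (T_f − T_0):
411·c·(246 − 38.4) = 506·4.18·(38.4 − 27.7)
85324 c = 22631  ⇒  c ≈ 0.2652 J/(g·°C)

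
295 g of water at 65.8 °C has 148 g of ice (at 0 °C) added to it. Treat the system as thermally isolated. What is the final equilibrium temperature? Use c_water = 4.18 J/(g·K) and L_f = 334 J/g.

Setting the total heat transfer to zero:
melt ice: 148·334 = 49432
  meltwater 0→T: 148·4.18·T = 618.64 T
  water cools: 295·4.18·(T − 65.8) = 1233.1(T − 65.8)
1851.7 T = 81138 − 49432 = 31706
T ≈ 17.12 °C (positive, so assuming full melt was valid).

T_f ≈ 17.1 °C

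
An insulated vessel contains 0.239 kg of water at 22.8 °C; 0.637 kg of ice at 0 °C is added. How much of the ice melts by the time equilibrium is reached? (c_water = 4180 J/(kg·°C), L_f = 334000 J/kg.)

m_melted ≈ 0.0682 kg

Cooling the water to 0 °C releases 0.239×4180×22.8 = 22778 J.
Melting all 0.637 kg of ice would need 0.637×334000 = 212758 J.
That's not enough to melt it all — equilibrium is at 0 °C with ice remaining.
Mass melted = 22778/334000 ≈ 0.0682 kg.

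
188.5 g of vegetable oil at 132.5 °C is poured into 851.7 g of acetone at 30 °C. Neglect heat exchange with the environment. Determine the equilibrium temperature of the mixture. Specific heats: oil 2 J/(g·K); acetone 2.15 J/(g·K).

T_f ≈ 47.5 °C

Set heat shed by the hot body equal to heat absorbed by the cold body:
188.5*2*(132.5 − T) = 851.7*2.15*(T − 30)
377(132.5 − T) = 1831.2(T − 30)
2208.2 T = 104887  ⇒  T ≈ 47.50 °C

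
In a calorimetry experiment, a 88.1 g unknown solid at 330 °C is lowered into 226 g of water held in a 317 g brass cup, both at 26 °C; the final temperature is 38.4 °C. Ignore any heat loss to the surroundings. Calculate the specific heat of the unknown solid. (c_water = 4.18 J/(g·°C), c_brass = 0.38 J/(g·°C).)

c ≈ 0.514 J/(g·°C)

Net heat exchanged in the isolated system is zero:
88.1·c·(38.4 − 330) + 226·4.18·(38.4 − 26) + 317·0.38·(38.4 − 26) = 0
-25690 c = -13208
c = -13208/-25690 ≈ 0.5141 J/(g·°C)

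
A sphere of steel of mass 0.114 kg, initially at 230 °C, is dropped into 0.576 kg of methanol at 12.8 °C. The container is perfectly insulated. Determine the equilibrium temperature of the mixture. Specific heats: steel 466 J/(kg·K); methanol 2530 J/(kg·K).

T_f ≈ 20.4 °C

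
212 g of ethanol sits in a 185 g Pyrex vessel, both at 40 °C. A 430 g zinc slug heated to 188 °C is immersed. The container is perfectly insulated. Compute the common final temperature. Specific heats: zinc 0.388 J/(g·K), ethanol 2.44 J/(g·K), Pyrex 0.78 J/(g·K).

T_f = Σ m_i c_i T_i / Σ m_i c_i:
T_f = (166.84*188 + 517.28*40 + 144.3*40) / (166.84 + 517.28 + 144.3)
    = 57829 / 828.42 ≈ 69.81 °C

T_f ≈ 69.8 °C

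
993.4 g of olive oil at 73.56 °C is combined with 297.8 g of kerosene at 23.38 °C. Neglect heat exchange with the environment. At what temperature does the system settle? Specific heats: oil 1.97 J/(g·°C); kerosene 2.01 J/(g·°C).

T_f = Σ m_i c_i T_i / Σ m_i c_i:
T_f = (1957·73.56 + 598.58·23.38) / (1957 + 598.58)
    = 157952 / 2555.6 ≈ 61.81 °C

T_f ≈ 61.8 °C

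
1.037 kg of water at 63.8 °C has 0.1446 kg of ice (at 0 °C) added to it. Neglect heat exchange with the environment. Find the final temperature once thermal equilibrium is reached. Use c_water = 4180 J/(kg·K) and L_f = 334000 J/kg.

Setting the total heat transfer to zero:
fusion: m_ice L_f = 0.1446·334000 = 48296; meltwater 0→T: 0.1446·4180·T = 604.43 T; water cools: 1.037·4180·(T − 63.8) = 4334.7(T − 63.8)
4939.1 T = 276551 − 48296 = 228255
T ≈ 46.21 °C — above 0 °C, consistent with complete melting.

T_f ≈ 46.2 °C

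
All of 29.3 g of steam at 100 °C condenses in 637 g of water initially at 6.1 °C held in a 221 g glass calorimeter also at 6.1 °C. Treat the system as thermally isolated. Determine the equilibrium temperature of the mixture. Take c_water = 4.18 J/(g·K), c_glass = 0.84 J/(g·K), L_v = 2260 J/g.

Net heat exchanged in the isolated system is zero:
steam→water at 100 °C releases m L_v = 29.3×2260 = 66218
  condensate cools 100→T: 29.3×4.18×(T − 100) = 122.47(T − 100)
  original water: 2662.7(T − 6.1)
  glass cup: 221×0.84×(T − 6.1) = 185.64(T − 6.1)
2970.8 T = 66218 + 12247 + 17375 = 95840
T ≈ 32.26 °C, under the boiling point, so the assumption holds.

T_f ≈ 32.3 °C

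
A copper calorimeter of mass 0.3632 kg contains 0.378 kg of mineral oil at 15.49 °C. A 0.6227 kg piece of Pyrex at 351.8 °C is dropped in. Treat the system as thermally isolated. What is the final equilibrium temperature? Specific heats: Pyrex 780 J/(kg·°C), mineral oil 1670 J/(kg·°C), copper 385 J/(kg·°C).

T_f ≈ 145.5 °C

T_f = Σ m_i c_i T_i / Σ m_i c_i:
T_f = (485.71*351.8 + 631.26*15.49 + 139.83*15.49) / (485.71 + 631.26 + 139.83)
    = 182816 / 1256.8 ≈ 145.46 °C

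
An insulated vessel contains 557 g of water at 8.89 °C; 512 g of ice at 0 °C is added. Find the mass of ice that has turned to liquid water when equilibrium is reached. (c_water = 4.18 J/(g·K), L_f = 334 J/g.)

m_melted ≈ 62 g

Water can give up m c ΔT = 557·4.18·8.89 = 20698 J before reaching 0 °C.
Melting all 512 g of ice would need 512·334 = 171008 J.
20698 J < 171008 J, so only part of the ice melts and the system sits at 0 °C.
m_melted·334 = 20698  ⇒  m_melted ≈ 61.97 g.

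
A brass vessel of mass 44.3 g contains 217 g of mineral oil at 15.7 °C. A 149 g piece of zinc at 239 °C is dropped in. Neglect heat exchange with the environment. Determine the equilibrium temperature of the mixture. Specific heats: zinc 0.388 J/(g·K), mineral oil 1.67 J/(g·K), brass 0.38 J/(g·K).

T_f ≈ 45.2 °C

Energy conservation, ΣQ = 0:
149*0.388*(T − 239) + 217*1.67*(T − 15.7) + 44.3*0.38*(T − 15.7) = 0
57.81(T − 239) + 362.39(T − 15.7) + 16.83(T − 15.7) = 0
437.04 T = 19771
T = 19771 / 437.04 = 45.2 °C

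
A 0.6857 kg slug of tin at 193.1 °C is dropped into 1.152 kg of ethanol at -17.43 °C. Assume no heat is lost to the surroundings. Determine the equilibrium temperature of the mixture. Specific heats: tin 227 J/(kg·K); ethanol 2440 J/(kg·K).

Set heat shed by the hot body equal to heat absorbed by the cold body:
0.6857*227*(193.1 − T) = 1.152*2440*(T − (-17.43))
155.65(193.1 − T) = 2810.9(T − (-17.43))
2966.5 T = -18937  ⇒  T ≈ -6.38 °C

T_f ≈ -6.4 °C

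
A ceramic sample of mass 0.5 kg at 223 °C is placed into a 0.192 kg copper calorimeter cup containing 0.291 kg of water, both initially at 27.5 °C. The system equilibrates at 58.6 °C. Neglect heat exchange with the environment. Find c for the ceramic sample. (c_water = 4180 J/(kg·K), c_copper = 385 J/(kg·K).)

Net heat exchanged in the isolated system is zero:
0.5·c·(58.6 − 223) + 0.291·4180·(58.6 − 27.5) + 0.192·385·(58.6 − 27.5) = 0
-82.2 c = -40128
c = -40128/-82.2 ≈ 488.2 J/(kg·K)

c ≈ 488 J/(kg·K)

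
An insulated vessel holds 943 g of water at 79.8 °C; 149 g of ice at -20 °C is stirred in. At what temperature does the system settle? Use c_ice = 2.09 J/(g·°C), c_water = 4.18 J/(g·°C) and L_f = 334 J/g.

T_f ≈ 56.6 °C

Net heat exchanged in the isolated system is zero:
warm ice to 0 °C: 149·2.09·(0 − (-20)) = 6228.2; fusion: m_ice L_f = 149·334 = 49766; meltwater 0→T: 149·4.18·T = 622.82 T; water cools: 943·4.18·(T − 79.8) = 3941.7(T − 79.8)
4564.6 T = 314551 − 55994 = 258557
T ≈ 56.64 °C (positive, so assuming full melt was valid).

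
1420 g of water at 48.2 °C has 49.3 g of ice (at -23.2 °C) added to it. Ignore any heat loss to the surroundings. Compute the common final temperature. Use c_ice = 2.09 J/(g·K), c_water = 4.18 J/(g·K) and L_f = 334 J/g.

Conservation of energy gives ΣQ = 0:
ice -23.2→0 °C: 49.3×2.09×23.2 = 2390.5
  fusion: m_ice L_f = 49.3×334 = 16466
  meltwater 0→T: 49.3×4.18×T = 206.07 T
  water: 5935.6(T − 48.2)
6141.7 T = 286096 − 18857 = 267239
T ≈ 43.51 °C — above 0 °C, consistent with complete melting.

T_f ≈ 43.5 °C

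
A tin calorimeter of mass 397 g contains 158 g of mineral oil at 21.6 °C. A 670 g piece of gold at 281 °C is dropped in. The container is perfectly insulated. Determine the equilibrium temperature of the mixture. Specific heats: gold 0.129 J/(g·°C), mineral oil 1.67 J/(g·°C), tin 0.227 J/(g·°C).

T_f ≈ 72.5 °C

With ΣQ=0 the equilibrium temperature is the m·c-weighted mean:
T_f = (86.43×281 + 263.86×21.6 + 90.12×21.6) / (86.43 + 263.86 + 90.12)
    = 31933 / 440.41 ≈ 72.51 °C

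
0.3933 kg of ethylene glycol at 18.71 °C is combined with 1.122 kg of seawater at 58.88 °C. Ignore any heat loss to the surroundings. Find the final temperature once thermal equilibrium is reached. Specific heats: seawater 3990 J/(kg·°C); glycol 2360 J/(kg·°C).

T_f ≈ 52.0 °C

T_f is the heat-capacity-weighted average of the initial temperatures:
T_f = (4476.8×58.88 + 928.19×18.71) / (4476.8 + 928.19)
    = 280959 / 5405 ≈ 51.98 °C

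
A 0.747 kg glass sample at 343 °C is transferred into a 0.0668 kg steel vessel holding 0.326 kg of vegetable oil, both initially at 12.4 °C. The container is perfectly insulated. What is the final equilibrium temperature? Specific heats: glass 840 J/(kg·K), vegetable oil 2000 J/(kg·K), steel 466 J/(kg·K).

With ΣQ=0 the equilibrium temperature is the m·c-weighted mean:
T_f = (627.48·343 + 652·12.4 + 31.13·12.4) / (627.48 + 652 + 31.13)
    = 223696 / 1310.6 ≈ 170.68 °C

T_f ≈ 170.7 °C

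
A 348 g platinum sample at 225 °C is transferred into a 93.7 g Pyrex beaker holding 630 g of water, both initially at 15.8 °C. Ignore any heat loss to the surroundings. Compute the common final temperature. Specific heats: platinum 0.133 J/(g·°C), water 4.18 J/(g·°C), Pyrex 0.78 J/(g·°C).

T_f ≈ 19.3 °C

Setting the total heat transfer to zero:
348×0.133×(T − 225) + 630×4.18×(T − 15.8) + 93.7×0.78×(T − 15.8) = 0
46.28(T − 225) + 2633.4(T − 15.8) + 73.09(T − 15.8) = 0
2752.8 T = 53176
T = 53176/2752.8 ≈ 19.32 °C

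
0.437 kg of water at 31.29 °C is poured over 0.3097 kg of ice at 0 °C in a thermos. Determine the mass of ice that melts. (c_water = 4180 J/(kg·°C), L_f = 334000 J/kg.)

Cooling the water to 0 °C releases 0.437×4180×31.29 = 57156 J.
To melt every bit of ice: 0.3097×334000 = 103440 J.
That's not enough to melt it all — equilibrium is at 0 °C with ice remaining.
m_melted×334000 = 57156  ⇒  m_melted ≈ 0.1711 kg.

m_melted ≈ 0.171 kg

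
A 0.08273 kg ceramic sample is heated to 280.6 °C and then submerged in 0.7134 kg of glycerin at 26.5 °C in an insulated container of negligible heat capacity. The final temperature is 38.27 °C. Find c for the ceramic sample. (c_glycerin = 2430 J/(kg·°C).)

c ≈ 1020 J/(kg·°C)

Heat lost by the ceramic sample = heat gained by the glycerin:
0.08273·c·(280.6 − 38.27) = 0.7134·2430·(38.27 − 26.5)
20.05 c = 20404  ⇒  c ≈ 1018 J/(kg·°C)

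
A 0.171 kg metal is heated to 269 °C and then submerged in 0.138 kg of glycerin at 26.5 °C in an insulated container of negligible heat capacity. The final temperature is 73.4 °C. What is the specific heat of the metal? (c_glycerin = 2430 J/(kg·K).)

c ≈ 470 J/(kg·K)

Taking heat into each body as positive, Σ m c ΔT = 0:
0.171·c·(73.4 − 269) + 0.138·2430·(73.4 − 26.5) = 0
-33.45 c = -15727
c = -15727/-33.45 ≈ 470.2 J/(kg·K)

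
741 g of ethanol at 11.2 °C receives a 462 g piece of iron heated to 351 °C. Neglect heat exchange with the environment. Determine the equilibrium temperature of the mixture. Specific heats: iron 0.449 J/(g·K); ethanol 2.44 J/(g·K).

T_f ≈ 46.2 °C

Let T be the final temperature. ΣQ_i = 0:
462·0.449·(T − 351) + 741·2.44·(T − 11.2) = 0
2015.5 T = 93061
T = 93061 / 2015.5 = 46.2 °C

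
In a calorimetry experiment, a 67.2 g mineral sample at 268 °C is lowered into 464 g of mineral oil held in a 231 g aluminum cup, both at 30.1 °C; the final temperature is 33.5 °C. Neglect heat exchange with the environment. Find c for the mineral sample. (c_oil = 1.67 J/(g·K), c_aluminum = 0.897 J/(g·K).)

c ≈ 0.212 J/(g·K)

Net heat exchanged in the isolated system is zero:
67.2×c×(33.5 − 268) + 464×1.67×(33.5 − 30.1) + 231×0.897×(33.5 − 30.1) = 0
-15758 c = -3339.1
c = -3339.1/-15758 ≈ 0.2119 J/(g·K)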